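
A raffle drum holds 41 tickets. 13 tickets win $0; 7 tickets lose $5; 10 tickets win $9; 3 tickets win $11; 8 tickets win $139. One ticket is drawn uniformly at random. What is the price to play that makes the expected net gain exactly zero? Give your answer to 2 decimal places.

$29.27

E[payout] = (13/41)·0 + (7/41)·(-5) + (10/41)·9 + (3/41)·11 + (8/41)·139 = 1200/41
Fair fee = E[payout] = 1200/41 ≈ $29.27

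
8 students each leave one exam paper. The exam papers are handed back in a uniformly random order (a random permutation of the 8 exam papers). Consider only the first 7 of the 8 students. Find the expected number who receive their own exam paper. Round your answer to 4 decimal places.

Let Xᵢ = 1 if person i gets their own exam paper. For each i, P(Xᵢ=1) = 1/8.
By linearity of expectation, E[X₁+…+X_7] = 7·(1/8) = 7/8.
≈ 0.8750

0.8750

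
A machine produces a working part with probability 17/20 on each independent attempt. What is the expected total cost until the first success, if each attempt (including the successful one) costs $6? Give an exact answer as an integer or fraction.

E[#attempts] = 1/p = 20/17; E[cost] = 6·20/17 = 120/17.

120/17 dollars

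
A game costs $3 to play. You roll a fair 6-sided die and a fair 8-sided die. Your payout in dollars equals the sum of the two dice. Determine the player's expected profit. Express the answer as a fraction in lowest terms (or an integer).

$5

Distribution of the sum of the two dice: 2 w.p. 1/48, 3 w.p. 1/24, 4 w.p. 1/16, 5 w.p. 1/12, 6 w.p. 5/48, 7 w.p. 1/8, …
E[payout] = (1/48)·2 + (1/24)·3 + (1/16)·4 + (1/12)·5 + (5/48)·6 + (1/8)·7 + (1/8)·8 + (1/8)·9 + (5/48)·10 + (1/12)·11 + (1/16)·12 + (1/24)·13 + (1/48)·14 = 8
Expected profit = 8 − 3 = 5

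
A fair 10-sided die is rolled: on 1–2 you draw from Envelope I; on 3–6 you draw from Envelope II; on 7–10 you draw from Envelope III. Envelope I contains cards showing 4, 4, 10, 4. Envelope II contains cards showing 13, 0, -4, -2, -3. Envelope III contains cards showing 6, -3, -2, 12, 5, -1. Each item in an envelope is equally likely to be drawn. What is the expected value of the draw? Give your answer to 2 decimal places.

E[X | Envelope I] = (4 + 4 + 10 + 4)/4 = 11/2
E[X | Envelope II] = (13 + 0 − 4 − 2 − 3)/5 = 4/5
E[X | Envelope III] = (6 − 3 − 2 + 12 + 5 − 1)/6 = 17/6
E[X] = (1/5)·11/2 + (2/5)·4/5 + (2/5)·17/6 = 383/150 ≈ 2.55

2.55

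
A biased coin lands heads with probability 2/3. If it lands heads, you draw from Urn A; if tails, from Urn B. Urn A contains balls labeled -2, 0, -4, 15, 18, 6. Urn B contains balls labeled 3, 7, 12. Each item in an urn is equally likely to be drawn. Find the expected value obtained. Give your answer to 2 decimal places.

6.11

E[X | Urn A] = (-2 + 0 − 4 + 15 + 18 + 6)/6 = 11/2
E[X | Urn B] = (3 + 7 + 12)/3 = 22/3
E[X] = (2/3)·11/2 + (1/3)·22/3 = 55/9 ≈ 6.11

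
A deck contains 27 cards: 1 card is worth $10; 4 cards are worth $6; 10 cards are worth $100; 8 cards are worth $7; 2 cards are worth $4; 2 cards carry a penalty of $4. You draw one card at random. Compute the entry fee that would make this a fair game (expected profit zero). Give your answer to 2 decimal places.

$40.37

E[payout] = (1/27)·10 + (4/27)·6 + (10/27)·100 + (8/27)·7 + (2/27)·4 + (2/27)·(-4) = 1090/27
Fair fee = E[payout] = 1090/27 ≈ $40.37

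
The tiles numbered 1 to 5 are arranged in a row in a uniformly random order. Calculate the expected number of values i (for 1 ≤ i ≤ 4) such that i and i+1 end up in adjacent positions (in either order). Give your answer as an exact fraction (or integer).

8/5

For each i ∈ {1,…,4}, let Xᵢ = 1 if i and i+1 are adjacent. P(Xᵢ=1) = 2·(5−1)!/5! = 2/5.
By linearity, E[ΣXᵢ] = (4)·(2/5) = 8/5.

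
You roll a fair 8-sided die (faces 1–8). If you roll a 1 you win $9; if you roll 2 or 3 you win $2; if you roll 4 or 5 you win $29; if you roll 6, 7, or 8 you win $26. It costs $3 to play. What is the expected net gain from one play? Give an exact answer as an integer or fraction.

E[payout] = (1/4)·2 + (1/8)·9 + (3/8)·26 + (1/4)·29 = 149/8
Expected profit = 149/8 − 3 = 125/8

125/8 dollars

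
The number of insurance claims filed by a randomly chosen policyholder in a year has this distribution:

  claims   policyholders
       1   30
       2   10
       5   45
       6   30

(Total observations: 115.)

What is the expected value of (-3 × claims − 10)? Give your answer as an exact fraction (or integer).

Total = 115, so P(claims=1) = 30/115, etc.
E[-3x-10] = (6/23)·(-13) + (2/23)·(-16) + (9/23)·(-25) + (6/23)·(-28)
     = -503/23

-503/23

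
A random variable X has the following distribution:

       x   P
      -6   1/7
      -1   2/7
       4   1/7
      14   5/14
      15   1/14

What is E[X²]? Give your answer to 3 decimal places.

93.786

E[X²] = (1/7)·36 + (2/7)·1 + (1/7)·16 + (5/14)·196 + (1/14)·225
     = 1313/14 ≈ 93.786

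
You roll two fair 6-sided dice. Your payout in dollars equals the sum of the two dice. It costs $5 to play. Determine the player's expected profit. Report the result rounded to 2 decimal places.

$2.00

Distribution of the sum of the two dice: 2 w.p. 1/36, 3 w.p. 1/18, 4 w.p. 1/12, 5 w.p. 1/9, 6 w.p. 5/36, 7 w.p. 1/6, …
E[payout] = (1/36)·2 + (1/18)·3 + (1/12)·4 + (1/9)·5 + (5/36)·6 + (1/6)·7 + (5/36)·8 + (1/9)·9 + (1/12)·10 + (1/18)·11 + (1/36)·12 = 7
Expected profit = 7 − 5 = 2 ≈ $2.00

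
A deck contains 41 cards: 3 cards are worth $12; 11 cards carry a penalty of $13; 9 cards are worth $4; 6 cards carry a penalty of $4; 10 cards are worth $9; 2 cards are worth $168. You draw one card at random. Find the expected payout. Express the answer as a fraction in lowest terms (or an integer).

E[payout] = (3/41)·12 + (11/41)·(-13) + (9/41)·4 + (6/41)·(-4) + (10/41)·9 + (2/41)·168 = 331/41

331/41 dollars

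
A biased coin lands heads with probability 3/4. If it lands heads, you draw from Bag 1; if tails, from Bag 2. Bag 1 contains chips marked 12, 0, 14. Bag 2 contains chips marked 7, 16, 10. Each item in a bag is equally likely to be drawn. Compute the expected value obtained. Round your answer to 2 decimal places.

E[X | Bag 1] = (12 + 0 + 14)/3 = 26/3
E[X | Bag 2] = (7 + 16 + 10)/3 = 11
E[X] = (3/4)·26/3 + (1/4)·11 = 37/4 ≈ 9.25

9.25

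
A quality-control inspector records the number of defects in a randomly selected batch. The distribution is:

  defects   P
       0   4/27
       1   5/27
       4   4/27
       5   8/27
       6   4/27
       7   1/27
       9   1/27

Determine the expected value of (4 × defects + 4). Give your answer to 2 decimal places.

18.96

E[4x+4] = (4/27)·4 + (5/27)·8 + (4/27)·20 + (8/27)·24 + (4/27)·28 + (1/27)·32 + (1/27)·40
     = 512/27 ≈ 18.96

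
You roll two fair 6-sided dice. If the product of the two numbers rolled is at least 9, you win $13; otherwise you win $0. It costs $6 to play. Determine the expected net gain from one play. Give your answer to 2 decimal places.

E[payout] = (4/9)·0 + (5/9)·13 = 65/9
Expected profit = 65/9 − 6 = 11/9 ≈ $1.22

$1.22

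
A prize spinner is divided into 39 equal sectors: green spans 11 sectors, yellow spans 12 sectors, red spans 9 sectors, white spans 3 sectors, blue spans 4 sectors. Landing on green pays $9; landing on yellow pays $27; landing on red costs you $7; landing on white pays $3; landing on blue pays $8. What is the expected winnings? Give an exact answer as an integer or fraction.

401/39 dollars

E[payout] = (11/39)·9 + (12/39)·27 + (9/39)·(-7) + (3/39)·3 + (4/39)·8 = 401/39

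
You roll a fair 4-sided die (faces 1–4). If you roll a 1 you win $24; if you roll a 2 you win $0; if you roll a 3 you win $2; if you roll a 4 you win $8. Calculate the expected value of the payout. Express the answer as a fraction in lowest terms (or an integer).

E[payout] = (1/4)·0 + (1/4)·2 + (1/4)·8 + (1/4)·24 = 17/2

17/2 dollars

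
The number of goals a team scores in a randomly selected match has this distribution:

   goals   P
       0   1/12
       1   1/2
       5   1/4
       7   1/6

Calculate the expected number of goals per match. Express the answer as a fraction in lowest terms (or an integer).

E[X] = (1/12)·0 + (1/2)·1 + (1/4)·5 + (1/6)·7
     = 35/12

35/12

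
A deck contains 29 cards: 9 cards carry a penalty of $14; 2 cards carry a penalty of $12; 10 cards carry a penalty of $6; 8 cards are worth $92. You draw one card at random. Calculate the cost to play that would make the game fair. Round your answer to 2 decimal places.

$18.14

E[payout] = (9/29)·(-14) + (2/29)·(-12) + (10/29)·(-6) + (8/29)·92 = 526/29
Fair fee = E[payout] = 526/29 ≈ $18.14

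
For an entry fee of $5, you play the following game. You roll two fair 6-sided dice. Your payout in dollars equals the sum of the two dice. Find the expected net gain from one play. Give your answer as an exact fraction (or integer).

$2

Distribution of the sum of the two dice: 2 w.p. 1/36, 3 w.p. 1/18, 4 w.p. 1/12, 5 w.p. 1/9, 6 w.p. 5/36, 7 w.p. 1/6, …
E[payout] = (1/36)·2 + (1/18)·3 + (1/12)·4 + (1/9)·5 + (5/36)·6 + (1/6)·7 + (5/36)·8 + (1/9)·9 + (1/12)·10 + (1/18)·11 + (1/36)·12 = 7
Expected profit = 7 − 5 = 2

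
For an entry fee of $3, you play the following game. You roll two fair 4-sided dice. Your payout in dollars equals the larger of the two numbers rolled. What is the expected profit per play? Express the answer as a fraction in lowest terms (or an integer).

Distribution of the larger of the two numbers rolled: 1 w.p. 1/16, 2 w.p. 3/16, 3 w.p. 5/16, 4 w.p. 7/16
E[payout] = (1/16)·1 + (3/16)·2 + (5/16)·3 + (7/16)·4 = 25/8
Expected profit = 25/8 − 3 = 1/8

1/8 dollars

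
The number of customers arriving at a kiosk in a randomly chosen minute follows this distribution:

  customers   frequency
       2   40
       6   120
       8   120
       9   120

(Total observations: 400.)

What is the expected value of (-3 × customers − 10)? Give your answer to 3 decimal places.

Total = 400, so P(customers=2) = 40/400, etc.
E[-3x-10] = (1/10)·(-16) + (3/10)·(-28) + (3/10)·(-34) + (3/10)·(-37)
     = -313/10 ≈ -31.300

-31.300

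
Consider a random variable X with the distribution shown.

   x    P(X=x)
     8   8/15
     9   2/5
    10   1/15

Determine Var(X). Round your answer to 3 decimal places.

0.382

E[X] = (8/15)·8 + (2/5)·9 + (1/15)·10 = 128/15
E[X²] = (8/15)·64 + (2/5)·81 + (1/15)·100 = 366/5
Var(X) = 366/5 − (128/15)² = 86/225 ≈ 0.382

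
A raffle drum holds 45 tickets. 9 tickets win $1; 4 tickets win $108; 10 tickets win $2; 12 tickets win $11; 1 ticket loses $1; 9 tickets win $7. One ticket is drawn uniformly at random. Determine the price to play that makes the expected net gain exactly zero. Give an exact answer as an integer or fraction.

131/9 dollars

E[payout] = (9/45)·1 + (4/45)·108 + (10/45)·2 + (12/45)·11 + (1/45)·(-1) + (9/45)·7 = 131/9
Fair fee = E[payout] = 131/9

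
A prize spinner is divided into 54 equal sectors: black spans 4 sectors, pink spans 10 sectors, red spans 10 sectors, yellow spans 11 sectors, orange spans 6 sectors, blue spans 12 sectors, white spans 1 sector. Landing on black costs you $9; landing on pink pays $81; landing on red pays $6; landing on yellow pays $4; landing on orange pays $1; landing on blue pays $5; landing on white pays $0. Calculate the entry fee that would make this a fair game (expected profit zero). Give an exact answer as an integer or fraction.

E[payout] = (4/54)·(-9) + (10/54)·81 + (10/54)·6 + (11/54)·4 + (6/54)·1 + (12/54)·5 + (1/54)·0 = 472/27
Fair fee = E[payout] = 472/27

472/27 dollars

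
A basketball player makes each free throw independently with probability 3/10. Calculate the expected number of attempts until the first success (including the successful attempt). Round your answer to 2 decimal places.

3.33

For a geometric distribution, E[trials] = 1/p = 1/(3/10) = 10/3.
≈ 3.33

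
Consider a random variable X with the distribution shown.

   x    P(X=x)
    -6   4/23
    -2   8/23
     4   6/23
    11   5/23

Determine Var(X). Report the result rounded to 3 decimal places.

35.255

E[X] = (4/23)·(-6) + (8/23)·(-2) + (6/23)·4 + (5/23)·11 = 39/23
E[X²] = (4/23)·36 + (8/23)·4 + (6/23)·16 + (5/23)·121 = 877/23
Var(X) = 877/23 − (39/23)² = 18650/529 ≈ 35.255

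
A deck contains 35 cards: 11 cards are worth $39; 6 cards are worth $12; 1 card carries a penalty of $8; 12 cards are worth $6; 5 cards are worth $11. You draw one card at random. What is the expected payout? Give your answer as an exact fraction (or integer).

E[payout] = (11/35)·39 + (6/35)·12 + (1/35)·(-8) + (12/35)·6 + (5/35)·11 = 124/7

124/7 dollars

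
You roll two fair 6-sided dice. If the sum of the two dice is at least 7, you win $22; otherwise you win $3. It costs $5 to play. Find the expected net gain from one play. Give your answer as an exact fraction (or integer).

109/12 dollars

E[payout] = (5/12)·3 + (7/12)·22 = 169/12
Expected profit = 169/12 − 5 = 109/12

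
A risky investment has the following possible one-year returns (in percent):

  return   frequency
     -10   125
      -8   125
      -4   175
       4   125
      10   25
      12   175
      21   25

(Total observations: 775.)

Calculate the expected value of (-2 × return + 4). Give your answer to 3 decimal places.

Total = 775, so P(return=-10) = 125/775, etc.
E[-2x+4] = (5/31)·24 + (5/31)·20 + (7/31)·12 + (5/31)·(-4) + (1/31)·(-16) + (7/31)·(-20) + (1/31)·(-38)
     = 90/31 ≈ 2.903

2.903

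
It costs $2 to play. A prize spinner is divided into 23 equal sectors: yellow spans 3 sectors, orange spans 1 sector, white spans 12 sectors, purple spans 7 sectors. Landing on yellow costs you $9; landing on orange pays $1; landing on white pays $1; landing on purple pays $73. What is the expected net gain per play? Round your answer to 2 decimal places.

$19.61

E[payout] = (3/23)·(-9) + (1/23)·1 + (12/23)·1 + (7/23)·73 = 497/23
Expected profit = 497/23 − 2 = 451/23 ≈ $19.61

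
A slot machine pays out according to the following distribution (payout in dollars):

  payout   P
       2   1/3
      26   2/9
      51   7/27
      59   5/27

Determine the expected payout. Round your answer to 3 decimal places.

$30.593

E[X] = (1/3)·2 + (2/9)·26 + (7/27)·51 + (5/27)·59
     = 826/27 ≈ 30.593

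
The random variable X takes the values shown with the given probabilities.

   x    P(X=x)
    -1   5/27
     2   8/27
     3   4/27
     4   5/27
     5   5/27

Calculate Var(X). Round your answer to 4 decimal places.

E[X] = (5/27)·(-1) + (8/27)·2 + (4/27)·3 + (5/27)·4 + (5/27)·5 = 68/27
E[X²] = (5/27)·1 + (8/27)·4 + (4/27)·9 + (5/27)·16 + (5/27)·25 = 278/27
Var(X) = 278/27 − (68/27)² = 2882/729 ≈ 3.9534

3.9534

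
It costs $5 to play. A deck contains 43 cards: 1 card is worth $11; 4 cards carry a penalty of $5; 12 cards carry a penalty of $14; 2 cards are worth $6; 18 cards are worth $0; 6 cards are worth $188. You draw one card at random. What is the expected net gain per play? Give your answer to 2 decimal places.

E[payout] = (1/43)·11 + (4/43)·(-5) + (12/43)·(-14) + (2/43)·6 + (18/43)·0 + (6/43)·188 = 963/43
Expected profit = 963/43 − 5 = 748/43 ≈ $17.40

$17.40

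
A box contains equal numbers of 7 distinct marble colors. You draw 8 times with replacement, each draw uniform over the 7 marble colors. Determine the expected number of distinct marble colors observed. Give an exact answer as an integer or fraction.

Let Xⱼ=1 if type j appears at least once. P(Xⱼ=1) = 1 − ((7−1)/7)^8 = 4085185/5764801.
E[#distinct] = 7·4085185/5764801 = 4085185/823543.

4085185/823543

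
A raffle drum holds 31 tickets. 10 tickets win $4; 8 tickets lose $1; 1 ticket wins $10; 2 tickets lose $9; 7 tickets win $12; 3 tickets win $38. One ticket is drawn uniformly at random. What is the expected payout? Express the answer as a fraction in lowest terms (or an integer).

E[payout] = (10/31)·4 + (8/31)·(-1) + (1/31)·10 + (2/31)·(-9) + (7/31)·12 + (3/31)·38 = 222/31

222/31 dollars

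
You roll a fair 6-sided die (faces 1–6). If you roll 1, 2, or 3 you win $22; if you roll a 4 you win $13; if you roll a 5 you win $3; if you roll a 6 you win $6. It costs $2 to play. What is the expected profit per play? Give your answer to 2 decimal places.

$12.67

E[payout] = (1/6)·3 + (1/6)·6 + (1/6)·13 + (1/2)·22 = 44/3
Expected profit = 44/3 − 2 = 38/3 ≈ $12.67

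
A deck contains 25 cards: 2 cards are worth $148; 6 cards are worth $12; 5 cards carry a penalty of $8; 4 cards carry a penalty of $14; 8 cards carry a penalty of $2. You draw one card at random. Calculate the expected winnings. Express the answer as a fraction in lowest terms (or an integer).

256/25 dollars

E[payout] = (2/25)·148 + (6/25)·12 + (5/25)·(-8) + (4/25)·(-14) + (8/25)·(-2) = 256/25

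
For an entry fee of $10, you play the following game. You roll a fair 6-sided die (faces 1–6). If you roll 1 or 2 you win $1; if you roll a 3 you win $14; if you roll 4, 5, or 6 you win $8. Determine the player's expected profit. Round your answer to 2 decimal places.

-$3.33

E[payout] = (1/3)·1 + (1/2)·8 + (1/6)·14 = 20/3
Expected profit = 20/3 − 10 = -10/3 ≈ -$3.33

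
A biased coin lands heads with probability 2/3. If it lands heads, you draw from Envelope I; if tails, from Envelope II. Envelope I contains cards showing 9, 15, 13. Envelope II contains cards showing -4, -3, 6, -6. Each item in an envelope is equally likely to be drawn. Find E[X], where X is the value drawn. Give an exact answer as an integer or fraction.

E[X | Envelope I] = (9 + 15 + 13)/3 = 37/3
E[X | Envelope II] = (-4 − 3 + 6 − 6)/4 = -7/4
E[X] = (2/3)·37/3 + (1/3)·(-7/4) = 275/36

275/36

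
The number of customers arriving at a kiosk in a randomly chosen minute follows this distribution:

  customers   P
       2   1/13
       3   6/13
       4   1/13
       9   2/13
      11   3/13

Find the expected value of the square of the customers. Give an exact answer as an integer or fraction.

E[X²] = (1/13)·4 + (6/13)·9 + (1/13)·16 + (2/13)·81 + (3/13)·121
     = 599/13

599/13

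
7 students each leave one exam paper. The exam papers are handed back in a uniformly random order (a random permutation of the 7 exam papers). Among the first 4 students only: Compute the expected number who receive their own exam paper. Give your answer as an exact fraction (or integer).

4/7

Let Xᵢ = 1 if person i gets their own exam paper. For each i, P(Xᵢ=1) = 1/7.
By linearity of expectation, E[X₁+…+X_4] = 4·(1/7) = 4/7.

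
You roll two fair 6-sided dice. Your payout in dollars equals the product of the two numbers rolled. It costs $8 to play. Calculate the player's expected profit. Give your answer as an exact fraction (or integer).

17/4 dollars

Distribution of the product of the two numbers rolled: 1 w.p. 1/36, 2 w.p. 1/18, 3 w.p. 1/18, 4 w.p. 1/12, 5 w.p. 1/18, 6 w.p. 1/9, …
E[payout] = (1/36)·1 + (1/18)·2 + (1/18)·3 + (1/12)·4 + (1/18)·5 + (1/9)·6 + (1/18)·8 + (1/36)·9 + (1/18)·10 + (1/9)·12 + (1/18)·15 + (1/36)·16 + (1/18)·18 + (1/18)·20 + (1/18)·24 + (1/36)·25 + (1/18)·30 + (1/36)·36 = 49/4
Expected profit = 49/4 − 8 = 17/4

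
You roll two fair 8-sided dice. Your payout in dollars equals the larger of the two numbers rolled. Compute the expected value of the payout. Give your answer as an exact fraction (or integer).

Distribution of the larger of the two numbers rolled: 1 w.p. 1/64, 2 w.p. 3/64, 3 w.p. 5/64, 4 w.p. 7/64, 5 w.p. 9/64, 6 w.p. 11/64, …
E[payout] = (1/64)·1 + (3/64)·2 + (5/64)·3 + (7/64)·4 + (9/64)·5 + (11/64)·6 + (13/64)·7 + (15/64)·8 = 93/16

93/16 dollars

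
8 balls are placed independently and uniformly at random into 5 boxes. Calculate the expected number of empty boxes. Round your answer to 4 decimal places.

Let Xⱼ=1 if box j is empty. P(Xⱼ=1) = ((5-1)/5)^8 = 65536/390625.
By linearity, E[#empty] = 5·65536/390625 = 65536/78125.
≈ 0.8389

0.8389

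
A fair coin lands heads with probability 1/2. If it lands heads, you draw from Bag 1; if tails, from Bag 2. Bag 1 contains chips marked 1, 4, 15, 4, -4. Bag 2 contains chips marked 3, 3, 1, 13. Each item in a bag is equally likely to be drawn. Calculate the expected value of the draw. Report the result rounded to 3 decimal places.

4.500

E[X | Bag 1] = (1 + 4 + 15 + 4 − 4)/5 = 4
E[X | Bag 2] = (3 + 3 + 1 + 13)/4 = 5
E[X] = (1/2)·4 + (1/2)·5 = 9/2 ≈ 4.500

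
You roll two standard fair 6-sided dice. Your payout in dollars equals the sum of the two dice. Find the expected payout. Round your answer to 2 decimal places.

$7.00

Distribution of the sum of the two dice: 2 w.p. 1/36, 3 w.p. 1/18, 4 w.p. 1/12, 5 w.p. 1/9, 6 w.p. 5/36, 7 w.p. 1/6, …
E[payout] = (1/36)·2 + (1/18)·3 + (1/12)·4 + (1/9)·5 + (5/36)·6 + (1/6)·7 + (5/36)·8 + (1/9)·9 + (1/12)·10 + (1/18)·11 + (1/36)·12 = 7
≈ $7.00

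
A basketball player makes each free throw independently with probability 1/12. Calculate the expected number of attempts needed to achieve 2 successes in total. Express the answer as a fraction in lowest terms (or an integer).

24

By linearity (sum of 2 independent geometric waits), E[trials] = 2/p = 2/(1/12) = 24.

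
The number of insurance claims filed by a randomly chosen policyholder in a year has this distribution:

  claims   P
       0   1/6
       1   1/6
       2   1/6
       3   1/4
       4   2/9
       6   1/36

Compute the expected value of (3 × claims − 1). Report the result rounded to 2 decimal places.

5.92

E[3x-1] = (1/6)·(-1) + (1/6)·2 + (1/6)·5 + (1/4)·8 + (2/9)·11 + (1/36)·17
     = 71/12 ≈ 5.92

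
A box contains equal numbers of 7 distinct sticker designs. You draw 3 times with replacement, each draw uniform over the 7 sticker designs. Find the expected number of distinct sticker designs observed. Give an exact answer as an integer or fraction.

Let Xⱼ=1 if type j appears at least once. P(Xⱼ=1) = 1 − ((7−1)/7)^3 = 127/343.
E[#distinct] = 7·127/343 = 127/49.

127/49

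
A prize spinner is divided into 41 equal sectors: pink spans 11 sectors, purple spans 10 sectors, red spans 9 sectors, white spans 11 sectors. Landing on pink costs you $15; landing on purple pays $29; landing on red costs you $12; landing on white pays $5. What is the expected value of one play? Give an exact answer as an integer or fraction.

72/41 dollars

E[payout] = (11/41)·(-15) + (10/41)·29 + (9/41)·(-12) + (11/41)·5 = 72/41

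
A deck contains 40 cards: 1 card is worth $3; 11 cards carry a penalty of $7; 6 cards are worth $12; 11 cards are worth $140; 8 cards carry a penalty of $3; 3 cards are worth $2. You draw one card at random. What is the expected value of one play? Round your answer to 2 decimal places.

$38.00

E[payout] = (1/40)·3 + (11/40)·(-7) + (6/40)·12 + (11/40)·140 + (8/40)·(-3) + (3/40)·2 = 38
≈ $38.00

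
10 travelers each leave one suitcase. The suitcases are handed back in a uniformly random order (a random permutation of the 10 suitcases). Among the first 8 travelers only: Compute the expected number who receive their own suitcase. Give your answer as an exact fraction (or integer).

Let Xᵢ = 1 if person i gets their own suitcase. For each i, P(Xᵢ=1) = 1/10.
By linearity of expectation, E[X₁+…+X_8] = 8·(1/10) = 4/5.

4/5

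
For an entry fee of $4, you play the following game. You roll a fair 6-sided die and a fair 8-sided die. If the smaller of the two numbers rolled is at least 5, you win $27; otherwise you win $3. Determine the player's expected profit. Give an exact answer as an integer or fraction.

E[payout] = (5/6)·3 + (1/6)·27 = 7
Expected profit = 7 − 4 = 3

$3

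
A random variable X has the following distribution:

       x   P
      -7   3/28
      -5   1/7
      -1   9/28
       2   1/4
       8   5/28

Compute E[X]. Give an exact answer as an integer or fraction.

1/7

E[X] = (3/28)·(-7) + (1/7)·(-5) + (9/28)·(-1) + (1/4)·2 + (5/28)·8
     = 1/7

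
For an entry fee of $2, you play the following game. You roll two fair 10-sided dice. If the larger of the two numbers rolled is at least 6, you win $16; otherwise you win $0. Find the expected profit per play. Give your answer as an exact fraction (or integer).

E[payout] = (1/4)·0 + (3/4)·16 = 12
Expected profit = 12 − 2 = 10

$10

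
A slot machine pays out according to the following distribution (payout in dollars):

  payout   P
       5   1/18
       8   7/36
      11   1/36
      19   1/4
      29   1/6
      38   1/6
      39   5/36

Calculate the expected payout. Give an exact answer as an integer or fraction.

E[X] = (1/18)·5 + (7/36)·8 + (1/36)·11 + (1/4)·19 + (1/6)·29 + (1/6)·38 + (5/36)·39
     = 845/36

845/36 dollars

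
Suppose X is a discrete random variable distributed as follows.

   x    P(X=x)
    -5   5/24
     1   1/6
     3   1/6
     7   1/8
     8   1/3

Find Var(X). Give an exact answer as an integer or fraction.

875/36

E[X] = (5/24)·(-5) + (1/6)·1 + (1/6)·3 + (1/8)·7 + (1/3)·8 = 19/6
E[X²] = (5/24)·25 + (1/6)·1 + (1/6)·9 + (1/8)·49 + (1/3)·64 = 103/3
Var(X) = 103/3 − (19/6)² = 875/36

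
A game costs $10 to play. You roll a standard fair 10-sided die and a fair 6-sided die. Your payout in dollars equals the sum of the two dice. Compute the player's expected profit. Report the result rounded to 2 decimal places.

-$1.00

Distribution of the sum of the two dice: 2 w.p. 1/60, 3 w.p. 1/30, 4 w.p. 1/20, 5 w.p. 1/15, 6 w.p. 1/12, 7 w.p. 1/10, …
E[payout] = (1/60)·2 + (1/30)·3 + (1/20)·4 + (1/15)·5 + (1/12)·6 + (1/10)·7 + (1/10)·8 + (1/10)·9 + (1/10)·10 + (1/10)·11 + (1/12)·12 + (1/15)·13 + (1/20)·14 + (1/30)·15 + (1/60)·16 = 9
Expected profit = 9 − 10 = -1 ≈ -$1.00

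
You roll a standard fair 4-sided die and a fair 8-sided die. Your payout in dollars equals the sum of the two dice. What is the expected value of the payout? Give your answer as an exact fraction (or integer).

Distribution of the sum of the two dice: 2 w.p. 1/32, 3 w.p. 1/16, 4 w.p. 3/32, 5 w.p. 1/8, 6 w.p. 1/8, 7 w.p. 1/8, …
E[payout] = (1/32)·2 + (1/16)·3 + (3/32)·4 + (1/8)·5 + (1/8)·6 + (1/8)·7 + (1/8)·8 + (1/8)·9 + (3/32)·10 + (1/16)·11 + (1/32)·12 = 7

$7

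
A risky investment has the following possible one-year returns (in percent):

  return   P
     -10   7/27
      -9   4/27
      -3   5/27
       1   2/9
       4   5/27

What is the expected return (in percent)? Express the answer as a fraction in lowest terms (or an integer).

E[X] = (7/27)·(-10) + (4/27)·(-9) + (5/27)·(-3) + (2/9)·1 + (5/27)·4
     = -95/27

-95/27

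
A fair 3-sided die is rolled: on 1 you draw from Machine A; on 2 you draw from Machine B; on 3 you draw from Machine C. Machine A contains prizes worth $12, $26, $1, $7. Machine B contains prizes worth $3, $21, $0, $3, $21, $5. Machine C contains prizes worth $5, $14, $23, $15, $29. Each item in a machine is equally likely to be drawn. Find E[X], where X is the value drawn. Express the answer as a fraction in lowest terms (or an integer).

E[X | Machine A] = (12 + 26 + 1 + 7)/4 = 23/2
E[X | Machine B] = (3 + 21 + 0 + 3 + 21 + 5)/6 = 53/6
E[X | Machine C] = (5 + 14 + 23 + 15 + 29)/5 = 86/5
E[X] = (1/3)·23/2 + (1/3)·53/6 + (1/3)·86/5 = 563/45

563/45 dollars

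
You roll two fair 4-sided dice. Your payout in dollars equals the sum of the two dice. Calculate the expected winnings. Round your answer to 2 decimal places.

Distribution of the sum of the two dice: 2 w.p. 1/16, 3 w.p. 1/8, 4 w.p. 3/16, 5 w.p. 1/4, 6 w.p. 3/16, 7 w.p. 1/8, …
E[payout] = (1/16)·2 + (1/8)·3 + (3/16)·4 + (1/4)·5 + (3/16)·6 + (1/8)·7 + (1/16)·8 = 5
≈ $5.00

$5.00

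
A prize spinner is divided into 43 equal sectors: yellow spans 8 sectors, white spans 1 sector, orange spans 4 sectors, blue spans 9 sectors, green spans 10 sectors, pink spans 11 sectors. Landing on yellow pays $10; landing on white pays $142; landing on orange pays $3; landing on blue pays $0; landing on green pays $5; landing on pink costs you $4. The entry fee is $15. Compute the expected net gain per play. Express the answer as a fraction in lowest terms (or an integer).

E[payout] = (8/43)·10 + (1/43)·142 + (4/43)·3 + (9/43)·0 + (10/43)·5 + (11/43)·(-4) = 240/43
Expected profit = 240/43 − 15 = -405/43

-405/43 dollars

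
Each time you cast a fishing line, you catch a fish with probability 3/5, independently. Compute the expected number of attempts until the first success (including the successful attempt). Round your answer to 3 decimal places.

1.667

For a geometric distribution, E[trials] = 1/p = 1/(3/5) = 5/3.
≈ 1.667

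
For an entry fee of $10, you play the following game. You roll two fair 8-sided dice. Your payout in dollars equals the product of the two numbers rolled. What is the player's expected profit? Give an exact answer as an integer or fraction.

Distribution of the product of the two numbers rolled: 1 w.p. 1/64, 2 w.p. 1/32, 3 w.p. 1/32, 4 w.p. 3/64, 5 w.p. 1/32, 6 w.p. 1/16, …
E[payout] = (1/64)·1 + (1/32)·2 + (1/32)·3 + (3/64)·4 + (1/32)·5 + (1/16)·6 + (1/32)·7 + (1/16)·8 + (1/64)·9 + (1/32)·10 + (1/16)·12 + (1/32)·14 + (1/32)·15 + (3/64)·16 + (1/32)·18 + (1/32)·20 + (1/32)·21 + (1/16)·24 + (1/64)·25 + (1/32)·28 + (1/32)·30 + (1/32)·32 + (1/32)·35 + (1/64)·36 + (1/32)·40 + (1/32)·42 + (1/32)·48 + (1/64)·49 + (1/32)·56 + (1/64)·64 = 81/4
Expected profit = 81/4 − 10 = 41/4

41/4 dollars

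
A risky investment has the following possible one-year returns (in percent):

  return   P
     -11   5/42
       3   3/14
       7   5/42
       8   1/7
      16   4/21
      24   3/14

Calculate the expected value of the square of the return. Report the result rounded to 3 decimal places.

E[X²] = (5/42)·121 + (3/14)·9 + (5/42)·49 + (1/7)·64 + (4/21)·256 + (3/14)·576
     = 407/2 ≈ 203.500

203.500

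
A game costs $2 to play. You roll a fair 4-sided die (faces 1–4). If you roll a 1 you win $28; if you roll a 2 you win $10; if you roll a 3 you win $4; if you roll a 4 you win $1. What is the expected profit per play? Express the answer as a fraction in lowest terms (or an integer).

E[payout] = (1/4)·1 + (1/4)·4 + (1/4)·10 + (1/4)·28 = 43/4
Expected profit = 43/4 − 2 = 35/4

35/4 dollars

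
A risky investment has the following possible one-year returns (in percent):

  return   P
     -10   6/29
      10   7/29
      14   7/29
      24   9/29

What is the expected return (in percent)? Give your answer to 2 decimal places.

E[X] = (6/29)·(-10) + (7/29)·10 + (7/29)·14 + (9/29)·24
     = 324/29 ≈ 11.17

11.17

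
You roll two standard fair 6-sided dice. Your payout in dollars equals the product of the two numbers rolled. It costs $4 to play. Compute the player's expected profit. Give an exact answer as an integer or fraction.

Distribution of the product of the two numbers rolled: 1 w.p. 1/36, 2 w.p. 1/18, 3 w.p. 1/18, 4 w.p. 1/12, 5 w.p. 1/18, 6 w.p. 1/9, …
E[payout] = (1/36)·1 + (1/18)·2 + (1/18)·3 + (1/12)·4 + (1/18)·5 + (1/9)·6 + (1/18)·8 + (1/36)·9 + (1/18)·10 + (1/9)·12 + (1/18)·15 + (1/36)·16 + (1/18)·18 + (1/18)·20 + (1/18)·24 + (1/36)·25 + (1/18)·30 + (1/36)·36 = 49/4
Expected profit = 49/4 − 4 = 33/4

33/4 dollars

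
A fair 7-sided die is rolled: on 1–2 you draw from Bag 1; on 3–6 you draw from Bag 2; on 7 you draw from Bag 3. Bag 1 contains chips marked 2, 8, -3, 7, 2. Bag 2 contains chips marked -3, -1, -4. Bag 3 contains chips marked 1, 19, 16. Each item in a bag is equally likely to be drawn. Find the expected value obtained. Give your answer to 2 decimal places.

E[X | Bag 1] = (2 + 8 − 3 + 7 + 2)/5 = 16/5
E[X | Bag 2] = (-3 − 1 − 4)/3 = -8/3
E[X | Bag 3] = (1 + 19 + 16)/3 = 12
E[X] = (2/7)·16/5 + (4/7)·(-8/3) + (1/7)·12 = 116/105 ≈ 1.10

1.10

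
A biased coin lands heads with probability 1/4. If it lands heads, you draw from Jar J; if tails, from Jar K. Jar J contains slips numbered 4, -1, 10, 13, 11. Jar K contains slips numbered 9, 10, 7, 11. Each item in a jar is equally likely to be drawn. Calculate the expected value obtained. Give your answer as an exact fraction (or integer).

703/80

E[X | Jar J] = (4 − 1 + 10 + 13 + 11)/5 = 37/5
E[X | Jar K] = (9 + 10 + 7 + 11)/4 = 37/4
E[X] = (1/4)·37/5 + (3/4)·37/4 = 703/80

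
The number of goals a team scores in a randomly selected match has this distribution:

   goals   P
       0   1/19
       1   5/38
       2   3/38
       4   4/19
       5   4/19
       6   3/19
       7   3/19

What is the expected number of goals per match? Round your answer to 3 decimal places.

4.237

E[X] = (1/19)·0 + (5/38)·1 + (3/38)·2 + (4/19)·4 + (4/19)·5 + (3/19)·6 + (3/19)·7
     = 161/38 ≈ 4.237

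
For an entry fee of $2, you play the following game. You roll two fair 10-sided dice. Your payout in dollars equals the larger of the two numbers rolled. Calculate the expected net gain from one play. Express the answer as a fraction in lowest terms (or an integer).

103/20 dollars

Distribution of the larger of the two numbers rolled: 1 w.p. 1/100, 2 w.p. 3/100, 3 w.p. 1/20, 4 w.p. 7/100, 5 w.p. 9/100, 6 w.p. 11/100, …
E[payout] = (1/100)·1 + (3/100)·2 + (1/20)·3 + (7/100)·4 + (9/100)·5 + (11/100)·6 + (13/100)·7 + (3/20)·8 + (17/100)·9 + (19/100)·10 = 143/20
Expected profit = 143/20 − 2 = 103/20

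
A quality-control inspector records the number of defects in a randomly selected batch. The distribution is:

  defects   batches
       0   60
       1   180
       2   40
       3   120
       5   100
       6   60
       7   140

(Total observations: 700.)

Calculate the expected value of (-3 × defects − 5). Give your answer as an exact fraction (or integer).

-544/35

Total = 700, so P(defects=0) = 60/700, etc.
E[-3x-5] = (3/35)·(-5) + (9/35)·(-8) + (2/35)·(-11) + (6/35)·(-14) + (1/7)·(-20) + (3/35)·(-23) + (1/5)·(-26)
     = -544/35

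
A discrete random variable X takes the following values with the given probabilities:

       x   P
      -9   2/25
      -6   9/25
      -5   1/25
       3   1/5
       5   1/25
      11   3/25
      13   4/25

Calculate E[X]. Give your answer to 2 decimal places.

E[X] = (2/25)·(-9) + (9/25)·(-6) + (1/25)·(-5) + (1/5)·3 + (1/25)·5 + (3/25)·11 + (4/25)·13
     = 28/25 ≈ 1.12

1.12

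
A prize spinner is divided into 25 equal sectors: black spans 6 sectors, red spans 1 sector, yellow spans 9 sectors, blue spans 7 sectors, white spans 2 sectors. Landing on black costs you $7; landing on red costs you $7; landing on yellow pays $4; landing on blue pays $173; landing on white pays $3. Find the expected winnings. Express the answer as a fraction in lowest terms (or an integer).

E[payout] = (6/25)·(-7) + (1/25)·(-7) + (9/25)·4 + (7/25)·173 + (2/25)·3 = 1204/25

1204/25 dollars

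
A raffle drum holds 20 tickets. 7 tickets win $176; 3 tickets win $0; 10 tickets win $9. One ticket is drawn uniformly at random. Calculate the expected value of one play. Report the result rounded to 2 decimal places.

$66.10

E[payout] = (7/20)·176 + (3/20)·0 + (10/20)·9 = 661/10
≈ $66.10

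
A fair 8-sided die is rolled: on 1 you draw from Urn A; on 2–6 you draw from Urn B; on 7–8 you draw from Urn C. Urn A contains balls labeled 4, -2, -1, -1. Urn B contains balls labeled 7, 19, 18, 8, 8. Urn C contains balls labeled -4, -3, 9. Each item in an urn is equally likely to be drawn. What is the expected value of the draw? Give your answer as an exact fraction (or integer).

E[X | Urn A] = (4 − 2 − 1 − 1)/4 = 0
E[X | Urn B] = (7 + 19 + 18 + 8 + 8)/5 = 12
E[X | Urn C] = (-4 − 3 + 9)/3 = 2/3
E[X] = (1/8)·0 + (5/8)·12 + (1/4)·2/3 = 23/3

23/3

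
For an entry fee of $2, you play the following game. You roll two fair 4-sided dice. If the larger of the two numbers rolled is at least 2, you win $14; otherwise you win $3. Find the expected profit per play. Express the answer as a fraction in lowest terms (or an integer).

E[payout] = (1/16)·3 + (15/16)·14 = 213/16
Expected profit = 213/16 − 2 = 181/16

181/16 dollars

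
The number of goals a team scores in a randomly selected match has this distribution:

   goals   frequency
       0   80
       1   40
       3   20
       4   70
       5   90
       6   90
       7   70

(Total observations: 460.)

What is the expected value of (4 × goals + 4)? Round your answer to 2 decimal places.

Total = 460, so P(goals=0) = 80/460, etc.
E[4x+4] = (4/23)·4 + (2/23)·8 + (1/23)·16 + (7/46)·20 + (9/46)·24 + (9/46)·28 + (7/46)·32
     = 464/23 ≈ 20.17

20.17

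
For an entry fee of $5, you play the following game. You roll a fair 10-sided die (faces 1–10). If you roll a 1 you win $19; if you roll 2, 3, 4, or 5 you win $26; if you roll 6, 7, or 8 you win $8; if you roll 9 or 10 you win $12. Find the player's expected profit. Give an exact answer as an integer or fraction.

121/10 dollars

E[payout] = (3/10)·8 + (1/5)·12 + (1/10)·19 + (2/5)·26 = 171/10
Expected profit = 171/10 − 5 = 121/10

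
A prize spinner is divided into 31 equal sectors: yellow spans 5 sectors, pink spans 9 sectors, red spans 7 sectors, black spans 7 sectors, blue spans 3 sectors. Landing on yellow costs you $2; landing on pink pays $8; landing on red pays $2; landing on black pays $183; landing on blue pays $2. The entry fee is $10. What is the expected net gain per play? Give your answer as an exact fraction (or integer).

1053/31 dollars

E[payout] = (5/31)·(-2) + (9/31)·8 + (7/31)·2 + (7/31)·183 + (3/31)·2 = 1363/31
Expected profit = 1363/31 − 10 = 1053/31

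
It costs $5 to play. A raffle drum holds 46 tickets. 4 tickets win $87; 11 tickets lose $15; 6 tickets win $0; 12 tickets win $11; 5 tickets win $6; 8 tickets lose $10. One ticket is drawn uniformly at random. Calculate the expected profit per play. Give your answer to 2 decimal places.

$0.76

E[payout] = (4/46)·87 + (11/46)·(-15) + (6/46)·0 + (12/46)·11 + (5/46)·6 + (8/46)·(-10) = 265/46
Expected profit = 265/46 − 5 = 35/46 ≈ $0.76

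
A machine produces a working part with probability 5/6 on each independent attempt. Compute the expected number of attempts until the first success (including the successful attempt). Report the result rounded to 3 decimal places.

For a geometric distribution, E[trials] = 1/p = 1/(5/6) = 6/5.
≈ 1.200

1.200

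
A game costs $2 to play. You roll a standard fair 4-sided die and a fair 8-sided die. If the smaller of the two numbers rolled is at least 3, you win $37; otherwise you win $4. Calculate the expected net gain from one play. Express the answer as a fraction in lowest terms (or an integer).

E[payout] = (5/8)·4 + (3/8)·37 = 131/8
Expected profit = 131/8 − 2 = 115/8

115/8 dollars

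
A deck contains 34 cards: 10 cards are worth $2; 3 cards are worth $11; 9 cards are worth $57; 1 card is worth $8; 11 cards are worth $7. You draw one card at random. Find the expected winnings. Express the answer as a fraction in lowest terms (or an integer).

E[payout] = (10/34)·2 + (3/34)·11 + (9/34)·57 + (1/34)·8 + (11/34)·7 = 651/34

651/34 dollars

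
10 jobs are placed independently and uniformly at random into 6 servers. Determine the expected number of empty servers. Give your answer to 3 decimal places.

Let Xⱼ=1 if server j is empty. P(Xⱼ=1) = ((6-1)/6)^10 = 9765625/60466176.
By linearity, E[#empty] = 6·9765625/60466176 = 9765625/10077696.
≈ 0.969

0.969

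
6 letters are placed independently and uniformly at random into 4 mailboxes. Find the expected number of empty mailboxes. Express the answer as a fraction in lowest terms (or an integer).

729/1024

Let Xⱼ=1 if mailbox j is empty. P(Xⱼ=1) = ((4-1)/4)^6 = 729/4096.
By linearity, E[#empty] = 4·729/4096 = 729/1024.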